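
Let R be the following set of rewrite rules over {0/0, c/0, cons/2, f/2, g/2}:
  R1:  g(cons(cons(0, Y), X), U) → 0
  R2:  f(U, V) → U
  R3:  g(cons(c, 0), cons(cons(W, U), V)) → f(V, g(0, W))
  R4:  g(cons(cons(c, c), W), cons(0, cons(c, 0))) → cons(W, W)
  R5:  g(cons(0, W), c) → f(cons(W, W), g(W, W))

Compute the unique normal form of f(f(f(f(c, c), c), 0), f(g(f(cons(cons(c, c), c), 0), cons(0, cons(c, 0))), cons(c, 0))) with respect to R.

1. f(f(f(f(c, c), c), 0), f(g(f(cons(cons(c, c), c), 0), cons(0, cons(c, 0))), cons(c, 0)))  →  f(f(f(c, c), c), 0)   [R2 at ε]
2. f(f(f(c, c), c), 0)  →  f(f(c, c), c)   [R2 at ε]
3. f(f(c, c), c)  →  f(c, c)   [R2 at ε]
4. f(c, c)  →  c   [R2 at ε]

c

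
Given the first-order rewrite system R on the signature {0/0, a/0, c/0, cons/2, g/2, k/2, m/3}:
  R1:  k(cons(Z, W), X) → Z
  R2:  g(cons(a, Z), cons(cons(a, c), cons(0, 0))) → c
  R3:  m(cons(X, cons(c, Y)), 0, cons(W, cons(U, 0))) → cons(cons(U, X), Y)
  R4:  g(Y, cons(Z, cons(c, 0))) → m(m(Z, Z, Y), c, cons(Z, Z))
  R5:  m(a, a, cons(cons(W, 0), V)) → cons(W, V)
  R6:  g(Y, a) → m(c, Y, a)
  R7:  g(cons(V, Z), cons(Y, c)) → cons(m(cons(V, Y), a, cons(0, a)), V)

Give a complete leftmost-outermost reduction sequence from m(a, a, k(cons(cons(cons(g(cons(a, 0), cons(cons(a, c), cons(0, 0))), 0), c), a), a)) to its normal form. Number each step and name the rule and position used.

cons(c, c)

1. m(a, a, k(cons(cons(cons(g(cons(a, 0), cons(cons(a, c), cons(0, 0))), 0), c), a), a))  →  m(a, a, cons(cons(g(cons(a, 0), cons(cons(a, c), cons(0, 0))), 0), c))   [R1 at 3]
2. m(a, a, cons(cons(g(cons(a, 0), cons(cons(a, c), cons(0, 0))), 0), c))  →  cons(g(cons(a, 0), cons(cons(a, c), cons(0, 0))), c)   [R5 at ε]
3. cons(g(cons(a, 0), cons(cons(a, c), cons(0, 0))), c)  →  cons(c, c)   [R2 at 1]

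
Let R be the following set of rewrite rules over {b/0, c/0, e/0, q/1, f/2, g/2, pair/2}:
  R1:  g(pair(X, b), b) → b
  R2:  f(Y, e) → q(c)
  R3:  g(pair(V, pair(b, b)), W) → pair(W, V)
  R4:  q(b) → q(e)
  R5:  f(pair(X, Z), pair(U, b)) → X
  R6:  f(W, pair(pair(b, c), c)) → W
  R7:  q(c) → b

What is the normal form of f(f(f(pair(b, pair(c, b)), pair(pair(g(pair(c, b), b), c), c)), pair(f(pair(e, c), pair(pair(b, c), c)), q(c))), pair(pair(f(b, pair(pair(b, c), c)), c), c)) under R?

b

1. f(f(f(pair(b, pair(c, b)), pair(pair(g(pair(c, b), b), c), c)), pair(f(pair(e, c), pair(pair(b, c), c)), q(c))), pair(pair(f(b, pair(pair(b, c), c)), c), c))  →  f(f(f(pair(b, pair(c, b)), pair(pair(b, c), c)), pair(f(pair(e, c), pair(pair(b, c), c)), q(c))), pair(pair(f(b, pair(pair(b, c), c)), c), c))   [R1 at 1.1.2.1.1]
2. f(f(f(pair(b, pair(c, b)), pair(pair(b, c), c)), pair(f(pair(e, c), pair(pair(b, c), c)), q(c))), pair(pair(f(b, pair(pair(b, c), c)), c), c))  →  f(f(pair(b, pair(c, b)), pair(f(pair(e, c), pair(pair(b, c), c)), q(c))), pair(pair(f(b, pair(pair(b, c), c)), c), c))   [R6 at 1.1]
3. f(f(pair(b, pair(c, b)), pair(f(pair(e, c), pair(pair(b, c), c)), q(c))), pair(pair(f(b, pair(pair(b, c), c)), c), c))  →  f(f(pair(b, pair(c, b)), pair(pair(e, c), q(c))), pair(pair(f(b, pair(pair(b, c), c)), c), c))   [R6 at 1.2.1]
4. f(f(pair(b, pair(c, b)), pair(pair(e, c), q(c))), pair(pair(f(b, pair(pair(b, c), c)), c), c))  →  f(f(pair(b, pair(c, b)), pair(pair(e, c), b)), pair(pair(f(b, pair(pair(b, c), c)), c), c))   [R7 at 1.2.2]
5. f(f(pair(b, pair(c, b)), pair(pair(e, c), b)), pair(pair(f(b, pair(pair(b, c), c)), c), c))  →  f(b, pair(pair(f(b, pair(pair(b, c), c)), c), c))   [R5 at 1]
6. f(b, pair(pair(f(b, pair(pair(b, c), c)), c), c))  →  f(b, pair(pair(b, c), c))   [R6 at 2.1.1]
7. f(b, pair(pair(b, c), c))  →  b   [R6 at ε]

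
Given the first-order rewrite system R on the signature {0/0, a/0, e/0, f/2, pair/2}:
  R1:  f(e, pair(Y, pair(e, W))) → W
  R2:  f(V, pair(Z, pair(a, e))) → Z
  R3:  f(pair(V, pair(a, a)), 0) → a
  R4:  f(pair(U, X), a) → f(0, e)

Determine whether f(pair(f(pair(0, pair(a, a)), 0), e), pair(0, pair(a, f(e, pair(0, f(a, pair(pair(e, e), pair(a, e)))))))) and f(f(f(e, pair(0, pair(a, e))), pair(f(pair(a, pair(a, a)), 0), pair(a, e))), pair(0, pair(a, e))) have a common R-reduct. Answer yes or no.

Reduce t₁ = f(pair(f(pair(0, pair(a, a)), 0), e), pair(0, pair(a, f(e, pair(0, f(a, pair(pair(e, e), pair(a, e)))))))):
1. f(pair(f(pair(0, pair(a, a)), 0), e), pair(0, pair(a, f(e, pair(0, f(a, pair(pair(e, e), pair(a, e))))))))  →  f(pair(a, e), pair(0, pair(a, f(e, pair(0, f(a, pair(pair(e, e), pair(a, e))))))))   [R3 at 1.1]
2. f(pair(a, e), pair(0, pair(a, f(e, pair(0, f(a, pair(pair(e, e), pair(a, e))))))))  →  f(pair(a, e), pair(0, pair(a, f(e, pair(0, pair(e, e))))))   [R2 at 2.2.2.2.2]
3. f(pair(a, e), pair(0, pair(a, f(e, pair(0, pair(e, e))))))  →  f(pair(a, e), pair(0, pair(a, e)))   [R1 at 2.2.2]
4. f(pair(a, e), pair(0, pair(a, e)))  →  0   [R2 at ε]

Reduce t₂ = f(f(f(e, pair(0, pair(a, e))), pair(f(pair(a, pair(a, a)), 0), pair(a, e))), pair(0, pair(a, e))):
1. f(f(f(e, pair(0, pair(a, e))), pair(f(pair(a, pair(a, a)), 0), pair(a, e))), pair(0, pair(a, e)))  →  0   [R2 at ε]

yes — NF(t₁) = 0, NF(t₂) = 0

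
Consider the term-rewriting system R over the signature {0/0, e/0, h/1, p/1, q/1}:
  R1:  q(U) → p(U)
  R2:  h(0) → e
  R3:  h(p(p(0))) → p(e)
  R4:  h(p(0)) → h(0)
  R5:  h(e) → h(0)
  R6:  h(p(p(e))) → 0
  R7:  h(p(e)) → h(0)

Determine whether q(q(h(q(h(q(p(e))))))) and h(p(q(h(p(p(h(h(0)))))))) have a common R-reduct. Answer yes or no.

Reduce t₁ = q(q(h(q(h(q(p(e))))))):
1. q(q(h(q(h(q(p(e)))))))  →  p(q(h(q(h(q(p(e)))))))   [R1 at ε]
2. p(q(h(q(h(q(p(e)))))))  →  p(p(h(q(h(q(p(e)))))))   [R1 at 1]
3. p(p(h(q(h(q(p(e)))))))  →  p(p(h(p(h(q(p(e)))))))   [R1 at 1.1.1]
4. p(p(h(p(h(q(p(e)))))))  →  p(p(h(p(h(p(p(e)))))))   [R1 at 1.1.1.1.1]
5. p(p(h(p(h(p(p(e)))))))  →  p(p(h(p(0))))   [R6 at 1.1.1.1]
6. p(p(h(p(0))))  →  p(p(h(0)))   [R4 at 1.1]
7. p(p(h(0)))  →  p(p(e))   [R2 at 1.1]

Reduce t₂ = h(p(q(h(p(p(h(h(0)))))))):
1. h(p(q(h(p(p(h(h(0))))))))  →  h(p(p(h(p(p(h(h(0))))))))   [R1 at 1.1]
2. h(p(p(h(p(p(h(h(0))))))))  →  h(p(p(h(p(p(h(e)))))))   [R2 at 1.1.1.1.1.1.1]
3. h(p(p(h(p(p(h(e)))))))  →  h(p(p(h(p(p(h(0)))))))   [R5 at 1.1.1.1.1.1]
4. h(p(p(h(p(p(h(0)))))))  →  h(p(p(h(p(p(e))))))   [R2 at 1.1.1.1.1.1]
5. h(p(p(h(p(p(e))))))  →  h(p(p(0)))   [R6 at 1.1.1]
6. h(p(p(0)))  →  p(e)   [R3 at ε]

no — NF(t₁) = p(p(e)), NF(t₂) = p(e)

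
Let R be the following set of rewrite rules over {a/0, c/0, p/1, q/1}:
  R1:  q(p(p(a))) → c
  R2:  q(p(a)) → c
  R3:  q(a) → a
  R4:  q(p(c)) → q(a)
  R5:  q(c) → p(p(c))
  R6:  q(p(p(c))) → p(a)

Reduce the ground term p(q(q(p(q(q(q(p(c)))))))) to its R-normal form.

1. p(q(q(p(q(q(q(p(c))))))))  →  p(q(q(p(q(q(q(a)))))))   [R4 at 1.1.1.1.1.1]
2. p(q(q(p(q(q(q(a)))))))  →  p(q(q(p(q(q(a))))))   [R3 at 1.1.1.1.1.1]
3. p(q(q(p(q(q(a))))))  →  p(q(q(p(q(a)))))   [R3 at 1.1.1.1.1]
4. p(q(q(p(q(a)))))  →  p(q(q(p(a))))   [R3 at 1.1.1.1]
5. p(q(q(p(a))))  →  p(q(c))   [R2 at 1.1]
6. p(q(c))  →  p(p(p(c)))   [R5 at 1]

p(p(p(c)))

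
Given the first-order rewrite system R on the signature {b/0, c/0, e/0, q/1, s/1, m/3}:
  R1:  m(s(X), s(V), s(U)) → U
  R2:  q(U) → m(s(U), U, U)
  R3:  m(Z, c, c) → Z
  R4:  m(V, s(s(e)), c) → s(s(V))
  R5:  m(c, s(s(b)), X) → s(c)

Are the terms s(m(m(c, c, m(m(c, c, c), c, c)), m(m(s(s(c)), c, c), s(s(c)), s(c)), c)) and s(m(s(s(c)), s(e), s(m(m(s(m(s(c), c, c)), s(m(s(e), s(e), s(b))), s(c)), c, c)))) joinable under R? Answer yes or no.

yes — NF(t₁) = s(c), NF(t₂) = s(c)

Reduce t₁ = s(m(m(c, c, m(m(c, c, c), c, c)), m(m(s(s(c)), c, c), s(s(c)), s(c)), c)):
1. s(m(m(c, c, m(m(c, c, c), c, c)), m(m(s(s(c)), c, c), s(s(c)), s(c)), c))  →  s(m(m(c, c, m(c, c, c)), m(m(s(s(c)), c, c), s(s(c)), s(c)), c))   [R3 at 1.1.3]
2. s(m(m(c, c, m(c, c, c)), m(m(s(s(c)), c, c), s(s(c)), s(c)), c))  →  s(m(m(c, c, c), m(m(s(s(c)), c, c), s(s(c)), s(c)), c))   [R3 at 1.1.3]
3. s(m(m(c, c, c), m(m(s(s(c)), c, c), s(s(c)), s(c)), c))  →  s(m(c, m(m(s(s(c)), c, c), s(s(c)), s(c)), c))   [R3 at 1.1]
4. s(m(c, m(m(s(s(c)), c, c), s(s(c)), s(c)), c))  →  s(m(c, m(s(s(c)), s(s(c)), s(c)), c))   [R3 at 1.2.1]
5. s(m(c, m(s(s(c)), s(s(c)), s(c)), c))  →  s(m(c, c, c))   [R1 at 1.2]
6. s(m(c, c, c))  →  s(c)   [R3 at 1]

Reduce t₂ = s(m(s(s(c)), s(e), s(m(m(s(m(s(c), c, c)), s(m(s(e), s(e), s(b))), s(c)), c, c)))):
1. s(m(s(s(c)), s(e), s(m(m(s(m(s(c), c, c)), s(m(s(e), s(e), s(b))), s(c)), c, c))))  →  s(m(m(s(m(s(c), c, c)), s(m(s(e), s(e), s(b))), s(c)), c, c))   [R1 at 1]
2. s(m(m(s(m(s(c), c, c)), s(m(s(e), s(e), s(b))), s(c)), c, c))  →  s(m(s(m(s(c), c, c)), s(m(s(e), s(e), s(b))), s(c)))   [R3 at 1]
3. s(m(s(m(s(c), c, c)), s(m(s(e), s(e), s(b))), s(c)))  →  s(c)   [R1 at 1]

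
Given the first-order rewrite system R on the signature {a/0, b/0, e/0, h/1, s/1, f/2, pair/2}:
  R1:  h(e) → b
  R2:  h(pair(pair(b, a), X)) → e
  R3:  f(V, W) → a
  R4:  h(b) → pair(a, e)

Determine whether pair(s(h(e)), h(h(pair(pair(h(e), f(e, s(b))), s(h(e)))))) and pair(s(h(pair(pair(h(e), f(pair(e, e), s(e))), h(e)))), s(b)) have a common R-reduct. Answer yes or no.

no — NF(t₁) = pair(s(b), b), NF(t₂) = pair(s(e), s(b))

Reduce t₁ = pair(s(h(e)), h(h(pair(pair(h(e), f(e, s(b))), s(h(e)))))):
1. pair(s(h(e)), h(h(pair(pair(h(e), f(e, s(b))), s(h(e))))))  →  pair(s(b), h(h(pair(pair(h(e), f(e, s(b))), s(h(e))))))   [R1 at 1.1]
2. pair(s(b), h(h(pair(pair(h(e), f(e, s(b))), s(h(e))))))  →  pair(s(b), h(h(pair(pair(b, f(e, s(b))), s(h(e))))))   [R1 at 2.1.1.1.1]
3. pair(s(b), h(h(pair(pair(b, f(e, s(b))), s(h(e))))))  →  pair(s(b), h(h(pair(pair(b, a), s(h(e))))))   [R3 at 2.1.1.1.2]
4. pair(s(b), h(h(pair(pair(b, a), s(h(e))))))  →  pair(s(b), h(e))   [R2 at 2.1]
5. pair(s(b), h(e))  →  pair(s(b), b)   [R1 at 2]

Reduce t₂ = pair(s(h(pair(pair(h(e), f(pair(e, e), s(e))), h(e)))), s(b)):
1. pair(s(h(pair(pair(h(e), f(pair(e, e), s(e))), h(e)))), s(b))  →  pair(s(h(pair(pair(b, f(pair(e, e), s(e))), h(e)))), s(b))   [R1 at 1.1.1.1.1]
2. pair(s(h(pair(pair(b, f(pair(e, e), s(e))), h(e)))), s(b))  →  pair(s(h(pair(pair(b, a), h(e)))), s(b))   [R3 at 1.1.1.1.2]
3. pair(s(h(pair(pair(b, a), h(e)))), s(b))  →  pair(s(e), s(b))   [R2 at 1.1]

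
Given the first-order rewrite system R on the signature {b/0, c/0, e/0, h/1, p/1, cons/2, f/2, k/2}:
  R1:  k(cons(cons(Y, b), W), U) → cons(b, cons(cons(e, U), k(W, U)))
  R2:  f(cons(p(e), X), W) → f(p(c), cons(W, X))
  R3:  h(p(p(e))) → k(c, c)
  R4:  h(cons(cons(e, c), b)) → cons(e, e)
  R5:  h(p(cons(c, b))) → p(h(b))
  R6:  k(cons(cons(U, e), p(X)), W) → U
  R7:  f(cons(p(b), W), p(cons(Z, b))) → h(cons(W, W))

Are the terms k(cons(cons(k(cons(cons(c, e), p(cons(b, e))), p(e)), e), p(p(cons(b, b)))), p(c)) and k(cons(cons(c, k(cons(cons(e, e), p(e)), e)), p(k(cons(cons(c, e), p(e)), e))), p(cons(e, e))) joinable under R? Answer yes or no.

yes — NF(t₁) = c, NF(t₂) = c

Reduce t₁ = k(cons(cons(k(cons(cons(c, e), p(cons(b, e))), p(e)), e), p(p(cons(b, b)))), p(c)):
1. k(cons(cons(k(cons(cons(c, e), p(cons(b, e))), p(e)), e), p(p(cons(b, b)))), p(c))  →  k(cons(cons(c, e), p(cons(b, e))), p(e))   [R6 at ε]
2. k(cons(cons(c, e), p(cons(b, e))), p(e))  →  c   [R6 at ε]

Reduce t₂ = k(cons(cons(c, k(cons(cons(e, e), p(e)), e)), p(k(cons(cons(c, e), p(e)), e))), p(cons(e, e))):
1. k(cons(cons(c, k(cons(cons(e, e), p(e)), e)), p(k(cons(cons(c, e), p(e)), e))), p(cons(e, e)))  →  k(cons(cons(c, e), p(k(cons(cons(c, e), p(e)), e))), p(cons(e, e)))   [R6 at 1.1.2]
2. k(cons(cons(c, e), p(k(cons(cons(c, e), p(e)), e))), p(cons(e, e)))  →  c   [R6 at ε]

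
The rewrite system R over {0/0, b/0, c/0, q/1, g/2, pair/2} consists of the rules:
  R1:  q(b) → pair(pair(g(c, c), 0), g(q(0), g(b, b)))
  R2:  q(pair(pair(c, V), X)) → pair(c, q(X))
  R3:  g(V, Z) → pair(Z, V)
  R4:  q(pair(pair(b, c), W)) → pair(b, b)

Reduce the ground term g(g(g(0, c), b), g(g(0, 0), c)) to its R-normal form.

pair(pair(c, pair(0, 0)), pair(b, pair(c, 0)))

1. g(g(g(0, c), b), g(g(0, 0), c))  →  pair(g(g(0, 0), c), g(g(0, c), b))   [R3 at ε]
2. pair(g(g(0, 0), c), g(g(0, c), b))  →  pair(pair(c, g(0, 0)), g(g(0, c), b))   [R3 at 1]
3. pair(pair(c, g(0, 0)), g(g(0, c), b))  →  pair(pair(c, pair(0, 0)), g(g(0, c), b))   [R3 at 1.2]
4. pair(pair(c, pair(0, 0)), g(g(0, c), b))  →  pair(pair(c, pair(0, 0)), pair(b, g(0, c)))   [R3 at 2]
5. pair(pair(c, pair(0, 0)), pair(b, g(0, c)))  →  pair(pair(c, pair(0, 0)), pair(b, pair(c, 0)))   [R3 at 2.2]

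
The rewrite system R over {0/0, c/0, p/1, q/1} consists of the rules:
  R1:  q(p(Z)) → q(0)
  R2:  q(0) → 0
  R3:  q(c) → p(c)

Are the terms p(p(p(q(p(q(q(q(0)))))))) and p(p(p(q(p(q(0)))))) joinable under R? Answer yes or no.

Reduce t₁ = p(p(p(q(p(q(q(q(0)))))))):
1. p(p(p(q(p(q(q(q(0))))))))  →  p(p(p(q(0))))   [R1 at 1.1.1]
2. p(p(p(q(0))))  →  p(p(p(0)))   [R2 at 1.1.1]

Reduce t₂ = p(p(p(q(p(q(0)))))):
1. p(p(p(q(p(q(0))))))  →  p(p(p(q(0))))   [R1 at 1.1.1]
2. p(p(p(q(0))))  →  p(p(p(0)))   [R2 at 1.1.1]

yes — NF(t₁) = p(p(p(0))), NF(t₂) = p(p(p(0)))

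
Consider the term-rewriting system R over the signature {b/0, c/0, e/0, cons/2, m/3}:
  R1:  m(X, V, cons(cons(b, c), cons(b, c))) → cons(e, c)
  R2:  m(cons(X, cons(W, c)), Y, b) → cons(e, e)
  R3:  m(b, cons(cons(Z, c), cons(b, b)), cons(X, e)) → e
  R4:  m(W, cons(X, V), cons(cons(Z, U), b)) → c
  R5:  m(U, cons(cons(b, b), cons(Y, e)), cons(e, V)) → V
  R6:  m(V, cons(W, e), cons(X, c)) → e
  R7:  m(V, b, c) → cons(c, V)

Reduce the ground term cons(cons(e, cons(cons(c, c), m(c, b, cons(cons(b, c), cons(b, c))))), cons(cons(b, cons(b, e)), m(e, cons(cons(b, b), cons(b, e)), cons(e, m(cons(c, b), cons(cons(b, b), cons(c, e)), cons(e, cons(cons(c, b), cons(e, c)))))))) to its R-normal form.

cons(cons(e, cons(cons(c, c), cons(e, c))), cons(cons(b, cons(b, e)), cons(cons(c, b), cons(e, c))))

1. cons(cons(e, cons(cons(c, c), m(c, b, cons(cons(b, c), cons(b, c))))), cons(cons(b, cons(b, e)), m(e, cons(cons(b, b), cons(b, e)), cons(e, m(cons(c, b), cons(cons(b, b), cons(c, e)), cons(e, cons(cons(c, b), cons(e, c))))))))  →  cons(cons(e, cons(cons(c, c), cons(e, c))), cons(cons(b, cons(b, e)), m(e, cons(cons(b, b), cons(b, e)), cons(e, m(cons(c, b), cons(cons(b, b), cons(c, e)), cons(e, cons(cons(c, b), cons(e, c))))))))   [R1 at 1.2.2]
2. cons(cons(e, cons(cons(c, c), cons(e, c))), cons(cons(b, cons(b, e)), m(e, cons(cons(b, b), cons(b, e)), cons(e, m(cons(c, b), cons(cons(b, b), cons(c, e)), cons(e, cons(cons(c, b), cons(e, c))))))))  →  cons(cons(e, cons(cons(c, c), cons(e, c))), cons(cons(b, cons(b, e)), m(cons(c, b), cons(cons(b, b), cons(c, e)), cons(e, cons(cons(c, b), cons(e, c))))))   [R5 at 2.2]
3. cons(cons(e, cons(cons(c, c), cons(e, c))), cons(cons(b, cons(b, e)), m(cons(c, b), cons(cons(b, b), cons(c, e)), cons(e, cons(cons(c, b), cons(e, c))))))  →  cons(cons(e, cons(cons(c, c), cons(e, c))), cons(cons(b, cons(b, e)), cons(cons(c, b), cons(e, c))))   [R5 at 2.2]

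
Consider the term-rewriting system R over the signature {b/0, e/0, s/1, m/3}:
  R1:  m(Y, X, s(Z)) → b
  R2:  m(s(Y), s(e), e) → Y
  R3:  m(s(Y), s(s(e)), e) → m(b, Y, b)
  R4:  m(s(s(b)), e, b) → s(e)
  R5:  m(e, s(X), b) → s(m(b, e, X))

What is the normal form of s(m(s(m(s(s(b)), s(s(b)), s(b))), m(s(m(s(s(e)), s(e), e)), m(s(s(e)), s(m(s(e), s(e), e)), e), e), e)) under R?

1. s(m(s(m(s(s(b)), s(s(b)), s(b))), m(s(m(s(s(e)), s(e), e)), m(s(s(e)), s(m(s(e), s(e), e)), e), e), e))  →  s(m(s(b), m(s(m(s(s(e)), s(e), e)), m(s(s(e)), s(m(s(e), s(e), e)), e), e), e))   [R1 at 1.1.1]
2. s(m(s(b), m(s(m(s(s(e)), s(e), e)), m(s(s(e)), s(m(s(e), s(e), e)), e), e), e))  →  s(m(s(b), m(s(s(e)), m(s(s(e)), s(m(s(e), s(e), e)), e), e), e))   [R2 at 1.2.1.1]
3. s(m(s(b), m(s(s(e)), m(s(s(e)), s(m(s(e), s(e), e)), e), e), e))  →  s(m(s(b), m(s(s(e)), m(s(s(e)), s(e), e), e), e))   [R2 at 1.2.2.2.1]
4. s(m(s(b), m(s(s(e)), m(s(s(e)), s(e), e), e), e))  →  s(m(s(b), m(s(s(e)), s(e), e), e))   [R2 at 1.2.2]
5. s(m(s(b), m(s(s(e)), s(e), e), e))  →  s(m(s(b), s(e), e))   [R2 at 1.2]
6. s(m(s(b), s(e), e))  →  s(b)   [R2 at 1]

s(b)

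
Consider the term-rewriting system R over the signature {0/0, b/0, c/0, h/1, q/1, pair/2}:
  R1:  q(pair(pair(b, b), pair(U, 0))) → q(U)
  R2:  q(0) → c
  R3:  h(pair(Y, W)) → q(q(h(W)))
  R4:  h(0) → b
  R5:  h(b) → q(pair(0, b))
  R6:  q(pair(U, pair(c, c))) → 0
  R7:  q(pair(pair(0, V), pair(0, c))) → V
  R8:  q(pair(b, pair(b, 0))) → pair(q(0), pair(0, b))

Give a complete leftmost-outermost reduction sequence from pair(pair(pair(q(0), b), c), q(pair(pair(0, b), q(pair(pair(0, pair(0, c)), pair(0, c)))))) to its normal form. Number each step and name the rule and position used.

pair(pair(pair(c, b), c), b)

1. pair(pair(pair(q(0), b), c), q(pair(pair(0, b), q(pair(pair(0, pair(0, c)), pair(0, c))))))  →  pair(pair(pair(c, b), c), q(pair(pair(0, b), q(pair(pair(0, pair(0, c)), pair(0, c))))))   [R2 at 1.1.1]
2. pair(pair(pair(c, b), c), q(pair(pair(0, b), q(pair(pair(0, pair(0, c)), pair(0, c))))))  →  pair(pair(pair(c, b), c), q(pair(pair(0, b), pair(0, c))))   [R7 at 2.1.2]
3. pair(pair(pair(c, b), c), q(pair(pair(0, b), pair(0, c))))  →  pair(pair(pair(c, b), c), b)   [R7 at 2]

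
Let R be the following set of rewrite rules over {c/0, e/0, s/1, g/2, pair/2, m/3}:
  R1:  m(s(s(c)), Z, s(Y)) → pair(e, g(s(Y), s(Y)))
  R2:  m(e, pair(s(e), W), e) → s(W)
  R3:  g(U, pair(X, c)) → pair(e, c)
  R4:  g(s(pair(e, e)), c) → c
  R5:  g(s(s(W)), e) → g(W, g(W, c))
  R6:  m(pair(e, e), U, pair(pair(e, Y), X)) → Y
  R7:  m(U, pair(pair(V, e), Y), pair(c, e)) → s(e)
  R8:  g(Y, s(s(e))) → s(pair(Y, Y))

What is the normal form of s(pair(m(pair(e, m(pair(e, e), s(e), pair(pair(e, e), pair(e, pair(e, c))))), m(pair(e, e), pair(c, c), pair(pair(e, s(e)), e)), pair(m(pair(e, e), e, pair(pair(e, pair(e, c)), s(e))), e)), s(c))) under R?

s(pair(c, s(c)))

1. s(pair(m(pair(e, m(pair(e, e), s(e), pair(pair(e, e), pair(e, pair(e, c))))), m(pair(e, e), pair(c, c), pair(pair(e, s(e)), e)), pair(m(pair(e, e), e, pair(pair(e, pair(e, c)), s(e))), e)), s(c)))  →  s(pair(m(pair(e, e), m(pair(e, e), pair(c, c), pair(pair(e, s(e)), e)), pair(m(pair(e, e), e, pair(pair(e, pair(e, c)), s(e))), e)), s(c)))   [R6 at 1.1.1.2]
2. s(pair(m(pair(e, e), m(pair(e, e), pair(c, c), pair(pair(e, s(e)), e)), pair(m(pair(e, e), e, pair(pair(e, pair(e, c)), s(e))), e)), s(c)))  →  s(pair(m(pair(e, e), s(e), pair(m(pair(e, e), e, pair(pair(e, pair(e, c)), s(e))), e)), s(c)))   [R6 at 1.1.2]
3. s(pair(m(pair(e, e), s(e), pair(m(pair(e, e), e, pair(pair(e, pair(e, c)), s(e))), e)), s(c)))  →  s(pair(m(pair(e, e), s(e), pair(pair(e, c), e)), s(c)))   [R6 at 1.1.3.1]
4. s(pair(m(pair(e, e), s(e), pair(pair(e, c), e)), s(c)))  →  s(pair(c, s(c)))   [R6 at 1.1]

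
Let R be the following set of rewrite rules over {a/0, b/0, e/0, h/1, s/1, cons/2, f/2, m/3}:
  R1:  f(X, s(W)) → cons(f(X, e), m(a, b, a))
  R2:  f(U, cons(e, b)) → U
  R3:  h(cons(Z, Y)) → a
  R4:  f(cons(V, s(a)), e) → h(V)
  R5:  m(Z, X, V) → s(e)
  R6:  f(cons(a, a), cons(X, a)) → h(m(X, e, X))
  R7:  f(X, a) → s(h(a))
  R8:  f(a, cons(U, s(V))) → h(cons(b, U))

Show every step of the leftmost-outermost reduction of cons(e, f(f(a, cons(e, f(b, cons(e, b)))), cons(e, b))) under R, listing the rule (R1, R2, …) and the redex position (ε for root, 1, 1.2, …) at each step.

cons(e, a)

1. cons(e, f(f(a, cons(e, f(b, cons(e, b)))), cons(e, b)))  →  cons(e, f(a, cons(e, f(b, cons(e, b)))))   [R2 at 2]
2. cons(e, f(a, cons(e, f(b, cons(e, b)))))  →  cons(e, f(a, cons(e, b)))   [R2 at 2.2.2]
3. cons(e, f(a, cons(e, b)))  →  cons(e, a)   [R2 at 2]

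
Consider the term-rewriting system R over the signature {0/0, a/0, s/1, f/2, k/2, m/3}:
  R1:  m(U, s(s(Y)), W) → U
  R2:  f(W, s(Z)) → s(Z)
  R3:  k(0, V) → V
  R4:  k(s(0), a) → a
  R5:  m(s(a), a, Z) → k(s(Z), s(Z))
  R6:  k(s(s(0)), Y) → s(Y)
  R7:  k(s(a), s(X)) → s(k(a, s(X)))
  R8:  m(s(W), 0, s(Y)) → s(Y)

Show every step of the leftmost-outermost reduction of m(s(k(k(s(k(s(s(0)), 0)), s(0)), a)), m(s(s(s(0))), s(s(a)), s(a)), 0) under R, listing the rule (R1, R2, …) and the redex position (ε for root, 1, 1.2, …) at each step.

1. m(s(k(k(s(k(s(s(0)), 0)), s(0)), a)), m(s(s(s(0))), s(s(a)), s(a)), 0)  →  m(s(k(k(s(s(0)), s(0)), a)), m(s(s(s(0))), s(s(a)), s(a)), 0)   [R6 at 1.1.1.1.1]
2. m(s(k(k(s(s(0)), s(0)), a)), m(s(s(s(0))), s(s(a)), s(a)), 0)  →  m(s(k(s(s(0)), a)), m(s(s(s(0))), s(s(a)), s(a)), 0)   [R6 at 1.1.1]
3. m(s(k(s(s(0)), a)), m(s(s(s(0))), s(s(a)), s(a)), 0)  →  m(s(s(a)), m(s(s(s(0))), s(s(a)), s(a)), 0)   [R6 at 1.1]
4. m(s(s(a)), m(s(s(s(0))), s(s(a)), s(a)), 0)  →  m(s(s(a)), s(s(s(0))), 0)   [R1 at 2]
5. m(s(s(a)), s(s(s(0))), 0)  →  s(s(a))   [R1 at ε]

s(s(a))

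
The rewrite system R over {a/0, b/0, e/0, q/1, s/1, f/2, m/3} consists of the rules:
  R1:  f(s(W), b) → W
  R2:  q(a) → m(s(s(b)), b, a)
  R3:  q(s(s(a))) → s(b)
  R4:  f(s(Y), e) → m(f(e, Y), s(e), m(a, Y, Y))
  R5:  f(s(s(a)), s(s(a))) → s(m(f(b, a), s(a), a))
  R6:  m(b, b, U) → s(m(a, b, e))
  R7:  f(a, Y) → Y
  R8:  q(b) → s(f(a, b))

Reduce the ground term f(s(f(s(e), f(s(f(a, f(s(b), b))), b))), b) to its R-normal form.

e

1. f(s(f(s(e), f(s(f(a, f(s(b), b))), b))), b)  →  f(s(e), f(s(f(a, f(s(b), b))), b))   [R1 at ε]
2. f(s(e), f(s(f(a, f(s(b), b))), b))  →  f(s(e), f(a, f(s(b), b)))   [R1 at 2]
3. f(s(e), f(a, f(s(b), b)))  →  f(s(e), f(s(b), b))   [R7 at 2]
4. f(s(e), f(s(b), b))  →  f(s(e), b)   [R1 at 2]
5. f(s(e), b)  →  e   [R1 at ε]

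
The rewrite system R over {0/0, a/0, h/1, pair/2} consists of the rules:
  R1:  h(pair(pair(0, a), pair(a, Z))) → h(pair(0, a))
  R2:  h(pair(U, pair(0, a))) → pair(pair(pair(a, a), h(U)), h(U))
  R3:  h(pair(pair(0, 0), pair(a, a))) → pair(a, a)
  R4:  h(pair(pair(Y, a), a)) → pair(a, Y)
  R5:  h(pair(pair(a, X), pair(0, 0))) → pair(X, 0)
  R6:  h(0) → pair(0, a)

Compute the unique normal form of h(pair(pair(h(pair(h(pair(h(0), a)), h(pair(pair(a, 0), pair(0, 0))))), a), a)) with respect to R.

1. h(pair(pair(h(pair(h(pair(h(0), a)), h(pair(pair(a, 0), pair(0, 0))))), a), a))  →  pair(a, h(pair(h(pair(h(0), a)), h(pair(pair(a, 0), pair(0, 0))))))   [R4 at ε]
2. pair(a, h(pair(h(pair(h(0), a)), h(pair(pair(a, 0), pair(0, 0))))))  →  pair(a, h(pair(h(pair(pair(0, a), a)), h(pair(pair(a, 0), pair(0, 0))))))   [R6 at 2.1.1.1.1]
3. pair(a, h(pair(h(pair(pair(0, a), a)), h(pair(pair(a, 0), pair(0, 0))))))  →  pair(a, h(pair(pair(a, 0), h(pair(pair(a, 0), pair(0, 0))))))   [R4 at 2.1.1]
4. pair(a, h(pair(pair(a, 0), h(pair(pair(a, 0), pair(0, 0))))))  →  pair(a, h(pair(pair(a, 0), pair(0, 0))))   [R5 at 2.1.2]
5. pair(a, h(pair(pair(a, 0), pair(0, 0))))  →  pair(a, pair(0, 0))   [R5 at 2]

pair(a, pair(0, 0))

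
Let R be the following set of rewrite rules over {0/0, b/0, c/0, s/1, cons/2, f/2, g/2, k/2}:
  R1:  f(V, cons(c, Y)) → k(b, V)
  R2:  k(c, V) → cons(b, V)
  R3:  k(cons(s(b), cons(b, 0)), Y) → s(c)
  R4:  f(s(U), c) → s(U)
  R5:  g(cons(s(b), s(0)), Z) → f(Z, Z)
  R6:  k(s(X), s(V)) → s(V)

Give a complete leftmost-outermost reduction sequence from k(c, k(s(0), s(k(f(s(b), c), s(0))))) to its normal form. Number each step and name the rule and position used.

1. k(c, k(s(0), s(k(f(s(b), c), s(0)))))  →  cons(b, k(s(0), s(k(f(s(b), c), s(0)))))   [R2 at ε]
2. cons(b, k(s(0), s(k(f(s(b), c), s(0)))))  →  cons(b, s(k(f(s(b), c), s(0))))   [R6 at 2]
3. cons(b, s(k(f(s(b), c), s(0))))  →  cons(b, s(k(s(b), s(0))))   [R4 at 2.1.1]
4. cons(b, s(k(s(b), s(0))))  →  cons(b, s(s(0)))   [R6 at 2.1]

cons(b, s(s(0)))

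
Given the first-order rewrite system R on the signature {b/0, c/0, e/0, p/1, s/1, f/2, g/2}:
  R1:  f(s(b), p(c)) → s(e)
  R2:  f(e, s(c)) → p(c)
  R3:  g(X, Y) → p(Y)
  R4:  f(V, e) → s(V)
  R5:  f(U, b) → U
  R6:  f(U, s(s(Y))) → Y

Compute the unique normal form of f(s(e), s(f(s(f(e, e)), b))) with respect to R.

s(e)

1. f(s(e), s(f(s(f(e, e)), b)))  →  f(s(e), s(s(f(e, e))))   [R5 at 2.1]
2. f(s(e), s(s(f(e, e))))  →  f(e, e)   [R6 at ε]
3. f(e, e)  →  s(e)   [R4 at ε]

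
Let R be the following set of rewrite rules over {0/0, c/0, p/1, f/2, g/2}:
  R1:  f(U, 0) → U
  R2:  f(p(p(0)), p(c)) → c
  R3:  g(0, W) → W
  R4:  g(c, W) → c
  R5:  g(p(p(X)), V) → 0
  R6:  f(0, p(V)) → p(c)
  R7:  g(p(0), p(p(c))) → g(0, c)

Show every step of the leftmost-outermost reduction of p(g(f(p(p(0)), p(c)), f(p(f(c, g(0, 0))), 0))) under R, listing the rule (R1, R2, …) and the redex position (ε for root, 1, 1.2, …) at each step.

p(c)

1. p(g(f(p(p(0)), p(c)), f(p(f(c, g(0, 0))), 0)))  →  p(g(c, f(p(f(c, g(0, 0))), 0)))   [R2 at 1.1]
2. p(g(c, f(p(f(c, g(0, 0))), 0)))  →  p(c)   [R4 at 1]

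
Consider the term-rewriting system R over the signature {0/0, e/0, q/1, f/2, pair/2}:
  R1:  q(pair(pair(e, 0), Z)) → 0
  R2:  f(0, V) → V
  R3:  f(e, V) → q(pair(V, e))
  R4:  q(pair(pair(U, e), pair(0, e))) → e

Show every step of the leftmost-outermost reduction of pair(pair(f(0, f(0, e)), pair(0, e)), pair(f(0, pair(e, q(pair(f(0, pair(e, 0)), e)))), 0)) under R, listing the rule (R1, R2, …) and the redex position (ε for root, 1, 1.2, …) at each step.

pair(pair(e, pair(0, e)), pair(pair(e, 0), 0))

1. pair(pair(f(0, f(0, e)), pair(0, e)), pair(f(0, pair(e, q(pair(f(0, pair(e, 0)), e)))), 0))  →  pair(pair(f(0, e), pair(0, e)), pair(f(0, pair(e, q(pair(f(0, pair(e, 0)), e)))), 0))   [R2 at 1.1]
2. pair(pair(f(0, e), pair(0, e)), pair(f(0, pair(e, q(pair(f(0, pair(e, 0)), e)))), 0))  →  pair(pair(e, pair(0, e)), pair(f(0, pair(e, q(pair(f(0, pair(e, 0)), e)))), 0))   [R2 at 1.1]
3. pair(pair(e, pair(0, e)), pair(f(0, pair(e, q(pair(f(0, pair(e, 0)), e)))), 0))  →  pair(pair(e, pair(0, e)), pair(pair(e, q(pair(f(0, pair(e, 0)), e))), 0))   [R2 at 2.1]
4. pair(pair(e, pair(0, e)), pair(pair(e, q(pair(f(0, pair(e, 0)), e))), 0))  →  pair(pair(e, pair(0, e)), pair(pair(e, q(pair(pair(e, 0), e))), 0))   [R2 at 2.1.2.1.1]
5. pair(pair(e, pair(0, e)), pair(pair(e, q(pair(pair(e, 0), e))), 0))  →  pair(pair(e, pair(0, e)), pair(pair(e, 0), 0))   [R1 at 2.1.2]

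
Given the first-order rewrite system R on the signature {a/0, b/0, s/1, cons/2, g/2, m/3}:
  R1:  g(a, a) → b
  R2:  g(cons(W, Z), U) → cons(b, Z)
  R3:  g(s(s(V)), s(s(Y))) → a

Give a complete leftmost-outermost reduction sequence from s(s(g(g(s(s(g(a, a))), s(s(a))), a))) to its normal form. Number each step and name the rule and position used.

1. s(s(g(g(s(s(g(a, a))), s(s(a))), a)))  →  s(s(g(a, a)))   [R3 at 1.1.1]
2. s(s(g(a, a)))  →  s(s(b))   [R1 at 1.1]

s(s(b))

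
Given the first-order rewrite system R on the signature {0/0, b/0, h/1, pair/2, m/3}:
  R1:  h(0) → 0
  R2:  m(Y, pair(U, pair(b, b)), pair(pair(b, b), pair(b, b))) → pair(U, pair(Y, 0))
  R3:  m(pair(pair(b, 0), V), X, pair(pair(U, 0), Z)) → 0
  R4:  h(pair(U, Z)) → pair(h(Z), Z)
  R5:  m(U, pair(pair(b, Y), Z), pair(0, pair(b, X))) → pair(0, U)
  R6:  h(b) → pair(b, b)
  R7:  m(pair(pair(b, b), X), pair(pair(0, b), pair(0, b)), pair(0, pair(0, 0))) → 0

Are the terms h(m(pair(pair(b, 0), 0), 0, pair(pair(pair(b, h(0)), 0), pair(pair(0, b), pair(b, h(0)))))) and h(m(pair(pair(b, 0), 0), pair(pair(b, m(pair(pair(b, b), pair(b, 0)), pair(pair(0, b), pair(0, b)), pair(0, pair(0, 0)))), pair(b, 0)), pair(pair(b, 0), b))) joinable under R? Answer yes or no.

yes — NF(t₁) = 0, NF(t₂) = 0

Reduce t₁ = h(m(pair(pair(b, 0), 0), 0, pair(pair(pair(b, h(0)), 0), pair(pair(0, b), pair(b, h(0)))))):
1. h(m(pair(pair(b, 0), 0), 0, pair(pair(pair(b, h(0)), 0), pair(pair(0, b), pair(b, h(0))))))  →  h(0)   [R3 at 1]
2. h(0)  →  0   [R1 at ε]

Reduce t₂ = h(m(pair(pair(b, 0), 0), pair(pair(b, m(pair(pair(b, b), pair(b, 0)), pair(pair(0, b), pair(0, b)), pair(0, pair(0, 0)))), pair(b, 0)), pair(pair(b, 0), b))):
1. h(m(pair(pair(b, 0), 0), pair(pair(b, m(pair(pair(b, b), pair(b, 0)), pair(pair(0, b), pair(0, b)), pair(0, pair(0, 0)))), pair(b, 0)), pair(pair(b, 0), b)))  →  h(0)   [R3 at 1]
2. h(0)  →  0   [R1 at ε]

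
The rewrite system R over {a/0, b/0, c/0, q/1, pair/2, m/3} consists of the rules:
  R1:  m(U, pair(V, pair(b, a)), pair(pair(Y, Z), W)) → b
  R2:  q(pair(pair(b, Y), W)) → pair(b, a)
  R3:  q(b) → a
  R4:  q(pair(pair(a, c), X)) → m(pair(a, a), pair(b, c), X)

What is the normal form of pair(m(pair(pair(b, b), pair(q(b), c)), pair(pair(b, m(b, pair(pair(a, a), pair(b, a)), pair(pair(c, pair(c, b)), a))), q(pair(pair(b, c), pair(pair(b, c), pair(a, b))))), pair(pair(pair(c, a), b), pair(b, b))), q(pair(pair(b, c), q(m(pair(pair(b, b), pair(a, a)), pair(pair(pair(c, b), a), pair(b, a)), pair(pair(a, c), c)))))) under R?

pair(b, pair(b, a))

1. pair(m(pair(pair(b, b), pair(q(b), c)), pair(pair(b, m(b, pair(pair(a, a), pair(b, a)), pair(pair(c, pair(c, b)), a))), q(pair(pair(b, c), pair(pair(b, c), pair(a, b))))), pair(pair(pair(c, a), b), pair(b, b))), q(pair(pair(b, c), q(m(pair(pair(b, b), pair(a, a)), pair(pair(pair(c, b), a), pair(b, a)), pair(pair(a, c), c))))))  →  pair(m(pair(pair(b, b), pair(a, c)), pair(pair(b, m(b, pair(pair(a, a), pair(b, a)), pair(pair(c, pair(c, b)), a))), q(pair(pair(b, c), pair(pair(b, c), pair(a, b))))), pair(pair(pair(c, a), b), pair(b, b))), q(pair(pair(b, c), q(m(pair(pair(b, b), pair(a, a)), pair(pair(pair(c, b), a), pair(b, a)), pair(pair(a, c), c))))))   [R3 at 1.1.2.1]
2. pair(m(pair(pair(b, b), pair(a, c)), pair(pair(b, m(b, pair(pair(a, a), pair(b, a)), pair(pair(c, pair(c, b)), a))), q(pair(pair(b, c), pair(pair(b, c), pair(a, b))))), pair(pair(pair(c, a), b), pair(b, b))), q(pair(pair(b, c), q(m(pair(pair(b, b), pair(a, a)), pair(pair(pair(c, b), a), pair(b, a)), pair(pair(a, c), c))))))  →  pair(m(pair(pair(b, b), pair(a, c)), pair(pair(b, b), q(pair(pair(b, c), pair(pair(b, c), pair(a, b))))), pair(pair(pair(c, a), b), pair(b, b))), q(pair(pair(b, c), q(m(pair(pair(b, b), pair(a, a)), pair(pair(pair(c, b), a), pair(b, a)), pair(pair(a, c), c))))))   [R1 at 1.2.1.2]
3. pair(m(pair(pair(b, b), pair(a, c)), pair(pair(b, b), q(pair(pair(b, c), pair(pair(b, c), pair(a, b))))), pair(pair(pair(c, a), b), pair(b, b))), q(pair(pair(b, c), q(m(pair(pair(b, b), pair(a, a)), pair(pair(pair(c, b), a), pair(b, a)), pair(pair(a, c), c))))))  →  pair(m(pair(pair(b, b), pair(a, c)), pair(pair(b, b), pair(b, a)), pair(pair(pair(c, a), b), pair(b, b))), q(pair(pair(b, c), q(m(pair(pair(b, b), pair(a, a)), pair(pair(pair(c, b), a), pair(b, a)), pair(pair(a, c), c))))))   [R2 at 1.2.2]
4. pair(m(pair(pair(b, b), pair(a, c)), pair(pair(b, b), pair(b, a)), pair(pair(pair(c, a), b), pair(b, b))), q(pair(pair(b, c), q(m(pair(pair(b, b), pair(a, a)), pair(pair(pair(c, b), a), pair(b, a)), pair(pair(a, c), c))))))  →  pair(b, q(pair(pair(b, c), q(m(pair(pair(b, b), pair(a, a)), pair(pair(pair(c, b), a), pair(b, a)), pair(pair(a, c), c))))))   [R1 at 1]
5. pair(b, q(pair(pair(b, c), q(m(pair(pair(b, b), pair(a, a)), pair(pair(pair(c, b), a), pair(b, a)), pair(pair(a, c), c))))))  →  pair(b, pair(b, a))   [R2 at 2]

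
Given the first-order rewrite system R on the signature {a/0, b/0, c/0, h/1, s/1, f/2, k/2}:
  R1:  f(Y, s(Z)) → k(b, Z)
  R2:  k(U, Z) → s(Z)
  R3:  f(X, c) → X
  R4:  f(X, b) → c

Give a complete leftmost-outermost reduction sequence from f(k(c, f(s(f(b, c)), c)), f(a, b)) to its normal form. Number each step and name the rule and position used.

s(s(b))

1. f(k(c, f(s(f(b, c)), c)), f(a, b))  →  f(s(f(s(f(b, c)), c)), f(a, b))   [R2 at 1]
2. f(s(f(s(f(b, c)), c)), f(a, b))  →  f(s(s(f(b, c))), f(a, b))   [R3 at 1.1]
3. f(s(s(f(b, c))), f(a, b))  →  f(s(s(b)), f(a, b))   [R3 at 1.1.1]
4. f(s(s(b)), f(a, b))  →  f(s(s(b)), c)   [R4 at 2]
5. f(s(s(b)), c)  →  s(s(b))   [R3 at ε]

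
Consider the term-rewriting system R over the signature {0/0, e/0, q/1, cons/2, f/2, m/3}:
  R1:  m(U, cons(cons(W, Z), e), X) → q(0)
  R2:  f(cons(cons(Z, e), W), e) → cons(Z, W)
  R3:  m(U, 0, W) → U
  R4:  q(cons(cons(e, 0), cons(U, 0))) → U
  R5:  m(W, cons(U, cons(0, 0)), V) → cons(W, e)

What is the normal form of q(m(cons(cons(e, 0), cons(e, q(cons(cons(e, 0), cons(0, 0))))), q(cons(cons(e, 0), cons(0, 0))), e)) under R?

e

1. q(m(cons(cons(e, 0), cons(e, q(cons(cons(e, 0), cons(0, 0))))), q(cons(cons(e, 0), cons(0, 0))), e))  →  q(m(cons(cons(e, 0), cons(e, 0)), q(cons(cons(e, 0), cons(0, 0))), e))   [R4 at 1.1.2.2]
2. q(m(cons(cons(e, 0), cons(e, 0)), q(cons(cons(e, 0), cons(0, 0))), e))  →  q(m(cons(cons(e, 0), cons(e, 0)), 0, e))   [R4 at 1.2]
3. q(m(cons(cons(e, 0), cons(e, 0)), 0, e))  →  q(cons(cons(e, 0), cons(e, 0)))   [R3 at 1]
4. q(cons(cons(e, 0), cons(e, 0)))  →  e   [R4 at ε]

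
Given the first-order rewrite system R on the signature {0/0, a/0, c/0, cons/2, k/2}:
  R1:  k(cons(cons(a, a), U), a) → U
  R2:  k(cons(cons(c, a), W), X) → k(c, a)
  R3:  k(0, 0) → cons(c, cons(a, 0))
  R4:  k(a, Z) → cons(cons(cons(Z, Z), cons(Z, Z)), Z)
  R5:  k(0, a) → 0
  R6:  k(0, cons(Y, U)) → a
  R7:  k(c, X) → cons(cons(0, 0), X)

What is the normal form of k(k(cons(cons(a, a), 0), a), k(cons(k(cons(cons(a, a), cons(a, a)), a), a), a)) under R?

0

1. k(k(cons(cons(a, a), 0), a), k(cons(k(cons(cons(a, a), cons(a, a)), a), a), a))  →  k(0, k(cons(k(cons(cons(a, a), cons(a, a)), a), a), a))   [R1 at 1]
2. k(0, k(cons(k(cons(cons(a, a), cons(a, a)), a), a), a))  →  k(0, k(cons(cons(a, a), a), a))   [R1 at 2.1.1]
3. k(0, k(cons(cons(a, a), a), a))  →  k(0, a)   [R1 at 2]
4. k(0, a)  →  0   [R5 at ε]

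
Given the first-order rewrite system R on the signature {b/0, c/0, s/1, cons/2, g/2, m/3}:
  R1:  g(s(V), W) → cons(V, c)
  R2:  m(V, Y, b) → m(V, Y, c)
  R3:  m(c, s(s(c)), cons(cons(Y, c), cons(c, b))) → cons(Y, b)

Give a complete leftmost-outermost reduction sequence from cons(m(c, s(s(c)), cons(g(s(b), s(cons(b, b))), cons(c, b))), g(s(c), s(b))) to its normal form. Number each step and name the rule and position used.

1. cons(m(c, s(s(c)), cons(g(s(b), s(cons(b, b))), cons(c, b))), g(s(c), s(b)))  →  cons(m(c, s(s(c)), cons(cons(b, c), cons(c, b))), g(s(c), s(b)))   [R1 at 1.3.1]
2. cons(m(c, s(s(c)), cons(cons(b, c), cons(c, b))), g(s(c), s(b)))  →  cons(cons(b, b), g(s(c), s(b)))   [R3 at 1]
3. cons(cons(b, b), g(s(c), s(b)))  →  cons(cons(b, b), cons(c, c))   [R1 at 2]

cons(cons(b, b), cons(c, c))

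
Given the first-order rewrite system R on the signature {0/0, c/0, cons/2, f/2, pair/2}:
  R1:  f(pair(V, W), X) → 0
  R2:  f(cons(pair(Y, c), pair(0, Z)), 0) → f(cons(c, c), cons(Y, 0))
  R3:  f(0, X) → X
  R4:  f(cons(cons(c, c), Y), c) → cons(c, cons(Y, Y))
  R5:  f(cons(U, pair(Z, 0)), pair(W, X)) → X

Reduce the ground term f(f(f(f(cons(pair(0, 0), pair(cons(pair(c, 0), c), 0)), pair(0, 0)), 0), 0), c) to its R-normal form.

c

1. f(f(f(f(cons(pair(0, 0), pair(cons(pair(c, 0), c), 0)), pair(0, 0)), 0), 0), c)  →  f(f(f(0, 0), 0), c)   [R5 at 1.1.1]
2. f(f(f(0, 0), 0), c)  →  f(f(0, 0), c)   [R3 at 1.1]
3. f(f(0, 0), c)  →  f(0, c)   [R3 at 1]
4. f(0, c)  →  c   [R3 at ε]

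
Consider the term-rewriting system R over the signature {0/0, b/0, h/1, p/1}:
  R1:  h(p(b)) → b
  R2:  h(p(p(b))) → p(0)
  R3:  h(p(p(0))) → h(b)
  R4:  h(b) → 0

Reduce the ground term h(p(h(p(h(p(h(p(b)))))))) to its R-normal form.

b

1. h(p(h(p(h(p(h(p(b))))))))  →  h(p(h(p(h(p(b))))))   [R1 at 1.1.1.1.1.1]
2. h(p(h(p(h(p(b))))))  →  h(p(h(p(b))))   [R1 at 1.1.1.1]
3. h(p(h(p(b))))  →  h(p(b))   [R1 at 1.1]
4. h(p(b))  →  b   [R1 at ε]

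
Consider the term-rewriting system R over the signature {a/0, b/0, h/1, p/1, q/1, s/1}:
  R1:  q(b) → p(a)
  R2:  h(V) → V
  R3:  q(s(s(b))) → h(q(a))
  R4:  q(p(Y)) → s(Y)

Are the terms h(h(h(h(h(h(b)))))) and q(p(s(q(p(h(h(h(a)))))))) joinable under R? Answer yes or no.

Reduce t₁ = h(h(h(h(h(h(b)))))):
1. h(h(h(h(h(h(b))))))  →  h(h(h(h(h(b)))))   [R2 at ε]
2. h(h(h(h(h(b)))))  →  h(h(h(h(b))))   [R2 at ε]
3. h(h(h(h(b))))  →  h(h(h(b)))   [R2 at ε]
4. h(h(h(b)))  →  h(h(b))   [R2 at ε]
5. h(h(b))  →  h(b)   [R2 at ε]
6. h(b)  →  b   [R2 at ε]

Reduce t₂ = q(p(s(q(p(h(h(h(a)))))))):
1. q(p(s(q(p(h(h(h(a))))))))  →  s(s(q(p(h(h(h(a)))))))   [R4 at ε]
2. s(s(q(p(h(h(h(a)))))))  →  s(s(s(h(h(h(a))))))   [R4 at 1.1]
3. s(s(s(h(h(h(a))))))  →  s(s(s(h(h(a)))))   [R2 at 1.1.1]
4. s(s(s(h(h(a)))))  →  s(s(s(h(a))))   [R2 at 1.1.1]
5. s(s(s(h(a))))  →  s(s(s(a)))   [R2 at 1.1.1]

no — NF(t₁) = b, NF(t₂) = s(s(s(a)))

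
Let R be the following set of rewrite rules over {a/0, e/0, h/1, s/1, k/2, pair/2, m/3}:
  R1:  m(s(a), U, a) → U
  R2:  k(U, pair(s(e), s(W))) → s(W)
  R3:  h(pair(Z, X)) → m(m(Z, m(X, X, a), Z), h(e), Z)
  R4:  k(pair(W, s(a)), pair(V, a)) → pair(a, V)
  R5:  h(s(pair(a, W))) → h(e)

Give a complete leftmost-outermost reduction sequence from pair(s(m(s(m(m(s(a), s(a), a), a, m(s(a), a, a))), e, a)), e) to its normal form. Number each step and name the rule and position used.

1. pair(s(m(s(m(m(s(a), s(a), a), a, m(s(a), a, a))), e, a)), e)  →  pair(s(m(s(m(s(a), a, m(s(a), a, a))), e, a)), e)   [R1 at 1.1.1.1.1]
2. pair(s(m(s(m(s(a), a, m(s(a), a, a))), e, a)), e)  →  pair(s(m(s(m(s(a), a, a)), e, a)), e)   [R1 at 1.1.1.1.3]
3. pair(s(m(s(m(s(a), a, a)), e, a)), e)  →  pair(s(m(s(a), e, a)), e)   [R1 at 1.1.1.1]
4. pair(s(m(s(a), e, a)), e)  →  pair(s(e), e)   [R1 at 1.1]

pair(s(e), e)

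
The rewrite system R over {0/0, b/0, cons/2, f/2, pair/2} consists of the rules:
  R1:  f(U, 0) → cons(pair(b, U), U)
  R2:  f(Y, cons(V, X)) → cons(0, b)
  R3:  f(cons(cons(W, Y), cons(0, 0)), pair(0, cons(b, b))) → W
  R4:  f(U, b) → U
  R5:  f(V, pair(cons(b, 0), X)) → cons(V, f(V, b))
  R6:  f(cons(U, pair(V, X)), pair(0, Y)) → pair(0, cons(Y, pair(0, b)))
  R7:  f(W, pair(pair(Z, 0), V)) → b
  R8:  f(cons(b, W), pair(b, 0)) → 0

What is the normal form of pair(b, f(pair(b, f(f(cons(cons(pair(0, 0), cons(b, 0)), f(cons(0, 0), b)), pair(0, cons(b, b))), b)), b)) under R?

pair(b, pair(b, pair(0, 0)))

1. pair(b, f(pair(b, f(f(cons(cons(pair(0, 0), cons(b, 0)), f(cons(0, 0), b)), pair(0, cons(b, b))), b)), b))  →  pair(b, pair(b, f(f(cons(cons(pair(0, 0), cons(b, 0)), f(cons(0, 0), b)), pair(0, cons(b, b))), b)))   [R4 at 2]
2. pair(b, pair(b, f(f(cons(cons(pair(0, 0), cons(b, 0)), f(cons(0, 0), b)), pair(0, cons(b, b))), b)))  →  pair(b, pair(b, f(cons(cons(pair(0, 0), cons(b, 0)), f(cons(0, 0), b)), pair(0, cons(b, b)))))   [R4 at 2.2]
3. pair(b, pair(b, f(cons(cons(pair(0, 0), cons(b, 0)), f(cons(0, 0), b)), pair(0, cons(b, b)))))  →  pair(b, pair(b, f(cons(cons(pair(0, 0), cons(b, 0)), cons(0, 0)), pair(0, cons(b, b)))))   [R4 at 2.2.1.2]
4. pair(b, pair(b, f(cons(cons(pair(0, 0), cons(b, 0)), cons(0, 0)), pair(0, cons(b, b)))))  →  pair(b, pair(b, pair(0, 0)))   [R3 at 2.2]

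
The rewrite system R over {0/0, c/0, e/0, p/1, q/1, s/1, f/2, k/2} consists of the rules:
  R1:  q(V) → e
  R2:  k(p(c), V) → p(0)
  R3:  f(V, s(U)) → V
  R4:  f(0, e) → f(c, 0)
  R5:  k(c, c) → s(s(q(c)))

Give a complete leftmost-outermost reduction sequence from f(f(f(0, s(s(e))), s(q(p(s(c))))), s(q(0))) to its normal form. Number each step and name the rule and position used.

1. f(f(f(0, s(s(e))), s(q(p(s(c))))), s(q(0)))  →  f(f(0, s(s(e))), s(q(p(s(c)))))   [R3 at ε]
2. f(f(0, s(s(e))), s(q(p(s(c)))))  →  f(0, s(s(e)))   [R3 at ε]
3. f(0, s(s(e)))  →  0   [R3 at ε]

0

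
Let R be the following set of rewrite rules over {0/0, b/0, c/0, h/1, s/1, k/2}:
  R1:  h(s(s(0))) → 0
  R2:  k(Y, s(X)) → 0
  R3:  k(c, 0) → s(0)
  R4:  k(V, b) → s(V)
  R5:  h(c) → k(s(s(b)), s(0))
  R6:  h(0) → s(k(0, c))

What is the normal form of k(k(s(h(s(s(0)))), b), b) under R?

1. k(k(s(h(s(s(0)))), b), b)  →  s(k(s(h(s(s(0)))), b))   [R4 at ε]
2. s(k(s(h(s(s(0)))), b))  →  s(s(s(h(s(s(0))))))   [R4 at 1]
3. s(s(s(h(s(s(0))))))  →  s(s(s(0)))   [R1 at 1.1.1]

s(s(s(0)))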